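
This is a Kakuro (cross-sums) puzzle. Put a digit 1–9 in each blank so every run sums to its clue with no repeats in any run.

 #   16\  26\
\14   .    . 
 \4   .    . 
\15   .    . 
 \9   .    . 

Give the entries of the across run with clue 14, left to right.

4 in 2 cells must be {1,3}.
Only 3 fits R2C2 under both its across sum 4 and down sum 26.
R2C1 = 4 − 3 = 1 completes the 4 across.
Nothing is forced directly, so branch on R4C2, whose candidates are 6 or 8. If R4C2 = 8: then R4C1 would have to be in {1} for the 9 across but in {2,3,4,5,6,7,8,9} for the 16 down — contradiction. So R4C2 = 6.
R4C1 = 9 − 6 = 3 completes the 9 across.
No cell is forced outright now. R1C1 can only be 5 or 8 (the digits allowed by both its 14 across and its 16 down). If R1C1 = 8: then R1C2 would have to be in {6} for the 14 across but in {8,9} for the 26 down — contradiction. So R1C1 = 5.
R1C2 = 14 − 5 = 9 completes the 14 across.

5 9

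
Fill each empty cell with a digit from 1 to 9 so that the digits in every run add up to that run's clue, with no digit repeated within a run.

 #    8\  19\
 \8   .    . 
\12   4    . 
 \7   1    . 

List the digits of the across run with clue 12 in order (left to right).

R1C1 = 8 − 5 = 3 completes the 8 down.
R1C2 = 8 − 3 = 5 completes the 8 across.
R2C2 = 12 − 4 = 8 completes the 12 across.
R3C2 = 7 − 1 = 6 completes the 7 across.

4, 8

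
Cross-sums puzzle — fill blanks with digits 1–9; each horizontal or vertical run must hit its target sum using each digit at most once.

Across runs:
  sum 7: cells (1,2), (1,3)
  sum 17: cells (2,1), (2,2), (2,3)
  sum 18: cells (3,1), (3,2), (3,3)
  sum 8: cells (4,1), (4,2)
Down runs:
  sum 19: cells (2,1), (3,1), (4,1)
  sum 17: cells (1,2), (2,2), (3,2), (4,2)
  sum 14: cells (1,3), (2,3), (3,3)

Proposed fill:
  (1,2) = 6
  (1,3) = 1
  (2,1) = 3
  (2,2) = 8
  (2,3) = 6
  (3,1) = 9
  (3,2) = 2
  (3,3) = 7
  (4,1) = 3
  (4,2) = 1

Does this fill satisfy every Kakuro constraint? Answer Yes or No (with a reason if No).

No — the down run (2,1)–(4,1) sums to 15, not 19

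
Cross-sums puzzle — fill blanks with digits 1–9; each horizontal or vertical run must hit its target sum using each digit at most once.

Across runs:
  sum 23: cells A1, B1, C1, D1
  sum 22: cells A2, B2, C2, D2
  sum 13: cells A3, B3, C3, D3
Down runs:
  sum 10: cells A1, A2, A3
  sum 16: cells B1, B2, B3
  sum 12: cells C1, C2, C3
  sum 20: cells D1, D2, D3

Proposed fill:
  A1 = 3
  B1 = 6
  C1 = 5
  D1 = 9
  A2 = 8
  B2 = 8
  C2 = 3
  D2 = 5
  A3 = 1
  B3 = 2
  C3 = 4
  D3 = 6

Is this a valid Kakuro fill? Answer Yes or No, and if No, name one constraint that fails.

No — the down run A1–A3 sums to 12, not 10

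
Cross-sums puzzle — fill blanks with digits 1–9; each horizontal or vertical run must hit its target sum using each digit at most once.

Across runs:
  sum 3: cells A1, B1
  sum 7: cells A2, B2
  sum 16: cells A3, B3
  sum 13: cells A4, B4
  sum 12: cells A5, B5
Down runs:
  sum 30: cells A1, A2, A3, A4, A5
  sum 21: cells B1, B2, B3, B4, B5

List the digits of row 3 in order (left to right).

3 in 2 cells must be {1,2}; 16 in 2 cells must be {7,9}.
Nothing is forced directly, so branch on A1, whose candidates are 1 or 2. If A1 = 1: that forces B1 = 2, A2 = 5, after which B2 would have to be in {2} for the 7 across but in {1,3,4,5,6,7,8,9} for the 21 down — contradiction. So A1 = 2.
B1 = 3 − 2 = 1 completes the 3 across.
Nothing is forced directly, so branch on A3, whose candidates are 7 or 9. If A3 = 7: that forces A2 = 4, B2 = 3, B3 = 9, B4 = 6, after which B5 would have to be in {3,4,5,7,8,9} for the 12 across but in {2} for the 21 down — contradiction. So A3 = 9.
B3 = 16 − 9 = 7 completes the 16 across.

9, 7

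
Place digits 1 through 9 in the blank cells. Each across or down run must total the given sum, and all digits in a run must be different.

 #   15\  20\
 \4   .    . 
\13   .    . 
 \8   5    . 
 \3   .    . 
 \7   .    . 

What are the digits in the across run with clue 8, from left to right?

4 in 2 cells must be {1,3}; 3 in 2 cells must be {1,2}; 15 in 5 cells must be {1,2,3,4,5}.
R2C1 = 4: the only remaining digit allowed by both the 13 across and the 15 down.
R2C2 = 13 − 4 = 9 completes the 13 across.
R3C2 = 8 − 5 = 3 completes the 8 across.

5, 3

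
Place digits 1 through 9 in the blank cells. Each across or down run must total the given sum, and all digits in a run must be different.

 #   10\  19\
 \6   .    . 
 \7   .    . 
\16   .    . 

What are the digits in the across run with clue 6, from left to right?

16 in 2 cells must be {7,9}.
The 16 across and the 10 down share only 7, so R3C1 = 7.
R3C2 = 16 − 7 = 9 completes the 16 across.
Nothing is forced directly, so branch on R1C1, whose candidates are 1 or 2. If R1C1 = 1: then R1C2 would have to be in {5} for the 6 across but in {2,3,4,6,7,8} for the 19 down — contradiction. So R1C1 = 2.
R1C2 = 6 − 2 = 4 completes the 6 across.
R2C1 = 10 − 9 = 1 completes the 10 down.
R2C2 = 7 − 1 = 6 completes the 7 across.

2 4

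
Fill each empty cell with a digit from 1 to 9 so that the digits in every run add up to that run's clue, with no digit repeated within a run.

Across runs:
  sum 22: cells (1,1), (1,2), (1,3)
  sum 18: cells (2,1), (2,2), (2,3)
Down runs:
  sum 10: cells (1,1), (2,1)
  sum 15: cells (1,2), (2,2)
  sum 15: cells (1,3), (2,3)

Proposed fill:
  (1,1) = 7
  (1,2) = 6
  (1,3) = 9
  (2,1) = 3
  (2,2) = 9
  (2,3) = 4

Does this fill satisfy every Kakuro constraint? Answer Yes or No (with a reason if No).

No — the down run (1,3)–(2,3) sums to 13, not 15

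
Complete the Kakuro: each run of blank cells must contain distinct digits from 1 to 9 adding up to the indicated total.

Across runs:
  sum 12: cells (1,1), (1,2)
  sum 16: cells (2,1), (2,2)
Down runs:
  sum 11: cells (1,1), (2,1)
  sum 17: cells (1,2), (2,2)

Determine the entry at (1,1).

4

16 in 2 cells must be {7,9}; 17 in 2 cells must be {8,9}.
The 16 across and the 17 down share only 9, so (2,2) = 9.
(1,2) = 17 − 9 = 8 completes the 17 down.
(2,1) = 16 − 9 = 7 completes the 16 across.
(1,1) = 12 − 8 = 4 completes the 12 across.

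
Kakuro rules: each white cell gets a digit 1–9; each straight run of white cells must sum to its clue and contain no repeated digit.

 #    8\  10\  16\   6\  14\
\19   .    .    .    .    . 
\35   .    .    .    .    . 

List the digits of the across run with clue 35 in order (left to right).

35 in 5 cells must be {5,6,7,8,9}; 16 in 2 cells must be {7,9}.
Only 5 fits R2C4 under both its across sum 35 and down sum 6.
R1C4 = 6 − 5 = 1 completes the 6 down.
Nothing is forced directly, so branch on R1C3, whose candidates are 7 or 9. If R1C3 = 9: then R1C5 would have to be in {2,3,4} for the 19 across but in {5,6,8,9} for the 14 down — contradiction. So R1C3 = 7.
R2C3 = 16 − 7 = 9 completes the 16 down.
No cell is forced outright now. R2C1 can only be 6 or 7 (the digits allowed by both its 35 across and its 8 down). If R2C1 = 7: then R1C1 would have to be in {2,3,4,5,6} for the 19 across but in {1} for the 8 down — contradiction. So R2C1 = 6.
R1C1 = 8 − 6 = 2 completes the 8 down.
Given what's placed, R2C5 must be 8 to fit the 35 across and 14 down.
R1C5 = 14 − 8 = 6 completes the 14 down.
R2C2 = 35 − 28 = 7 completes the 35 across.

6 7 9 5 8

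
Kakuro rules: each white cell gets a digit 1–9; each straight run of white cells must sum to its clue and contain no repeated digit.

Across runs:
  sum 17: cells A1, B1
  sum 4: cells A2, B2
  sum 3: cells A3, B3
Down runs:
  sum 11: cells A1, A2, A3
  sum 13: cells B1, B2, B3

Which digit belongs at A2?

17 in 2 cells must be {8,9}; 4 in 2 cells must be {1,3}; 3 in 2 cells must be {1,2}.
The 17 across and the 11 down share only 8, so A1 = 8.
B1 = 17 − 8 = 9 completes the 17 across.
Given what's placed, A2 must be 1 to fit the 4 across and 11 down.
B2 = 4 − 1 = 3 completes the 4 across.
A3 = 11 − 9 = 2 completes the 11 down.
B3 = 3 − 2 = 1 completes the 3 across.

1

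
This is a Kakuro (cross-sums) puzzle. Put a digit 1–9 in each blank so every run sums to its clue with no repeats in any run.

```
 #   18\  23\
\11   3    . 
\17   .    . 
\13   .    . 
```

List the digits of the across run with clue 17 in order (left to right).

17 in 2 cells must be {8,9}; 23 in 3 cells must be {6,8,9}.
R1C2 = 11 − 3 = 8 completes the 11 across.
R2C2 = 9: the only remaining digit allowed by both the 17 across and the 23 down.
R3C2 = 23 − 17 = 6 completes the 23 down.
R2C1 = 17 − 9 = 8 completes the 17 across.
R3C1 = 13 − 6 = 7 completes the 13 across.

8, 9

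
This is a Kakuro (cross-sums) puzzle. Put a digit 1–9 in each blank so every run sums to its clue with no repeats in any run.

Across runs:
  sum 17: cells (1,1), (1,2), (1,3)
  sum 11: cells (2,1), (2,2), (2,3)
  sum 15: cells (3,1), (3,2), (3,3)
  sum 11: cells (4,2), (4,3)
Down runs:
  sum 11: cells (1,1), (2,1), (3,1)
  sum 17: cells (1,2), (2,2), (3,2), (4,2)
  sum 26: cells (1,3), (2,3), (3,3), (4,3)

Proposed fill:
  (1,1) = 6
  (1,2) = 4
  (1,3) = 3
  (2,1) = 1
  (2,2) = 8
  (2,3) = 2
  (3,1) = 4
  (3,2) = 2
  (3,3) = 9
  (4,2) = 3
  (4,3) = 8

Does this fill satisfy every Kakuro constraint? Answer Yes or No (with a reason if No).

No — the across run (1,1)–(1,3) sums to 13, not 17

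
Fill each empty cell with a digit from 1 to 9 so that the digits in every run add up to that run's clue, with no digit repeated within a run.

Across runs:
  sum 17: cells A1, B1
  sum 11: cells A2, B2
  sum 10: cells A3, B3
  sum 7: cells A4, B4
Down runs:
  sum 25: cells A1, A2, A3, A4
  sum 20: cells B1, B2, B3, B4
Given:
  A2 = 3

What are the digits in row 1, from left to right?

17 in 2 cells must be {8,9}.
B2 = 11 − 3 = 8 completes the 11 across.
B1 = 9: the only remaining digit allowed by both the 17 across and the 20 down.
A1 = 17 − 9 = 8 completes the 17 across.
Given what's placed, A3 must be 9 to fit the 10 across and 25 down.
B3 = 10 − 9 = 1 completes the 10 across.
A4 = 25 − 20 = 5 completes the 25 down.
B4 = 7 − 5 = 2 completes the 7 across.

8 9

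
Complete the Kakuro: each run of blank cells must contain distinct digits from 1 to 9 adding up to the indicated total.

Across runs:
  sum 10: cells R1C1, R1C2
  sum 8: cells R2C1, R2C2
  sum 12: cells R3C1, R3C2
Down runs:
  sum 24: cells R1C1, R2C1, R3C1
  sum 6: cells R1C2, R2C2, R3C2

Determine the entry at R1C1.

24 in 3 cells must be {7,8,9}; 6 in 3 cells must be {1,2,3}.
The 8 across and the 24 down share only 7, so R2C1 = 7.
R2C2 = 8 − 7 = 1 completes the 8 across.
Given what's placed, R3C2 must be 3 to fit the 12 across and 6 down.
R1C2 = 6 − 4 = 2 completes the 6 down.
R3C1 = 12 − 3 = 9 completes the 12 across.
R1C1 = 10 − 2 = 8 completes the 10 across.

8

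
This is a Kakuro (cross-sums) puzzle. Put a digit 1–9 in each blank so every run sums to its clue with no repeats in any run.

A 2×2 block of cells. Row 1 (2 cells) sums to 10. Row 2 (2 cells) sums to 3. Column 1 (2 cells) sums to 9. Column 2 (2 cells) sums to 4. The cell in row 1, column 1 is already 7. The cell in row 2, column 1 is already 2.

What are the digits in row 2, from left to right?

2, 1

3 in 2 cells must be {1,2}; 4 in 2 cells must be {1,3}.
(1,2) = 10 − 7 = 3 completes the 10 across.
(2,2) = 3 − 2 = 1 completes the 3 across.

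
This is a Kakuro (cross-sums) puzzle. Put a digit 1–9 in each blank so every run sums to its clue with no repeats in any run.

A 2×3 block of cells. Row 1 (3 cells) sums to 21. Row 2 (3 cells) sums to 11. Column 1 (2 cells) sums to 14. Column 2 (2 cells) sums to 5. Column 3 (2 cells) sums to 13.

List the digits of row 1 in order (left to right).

8, 4, 9

The 21 across and the 5 down share only 4, so (1,2) = 4.
(2,2) = 5 − 4 = 1 completes the 5 down.
Nothing is forced directly, so branch on (2,1), whose candidates are 6 or 8. If (2,1) = 8: then (1,1) would have to be in {8,9} for the 21 across but in {6} for the 14 down — contradiction. So (2,1) = 6.
(1,1) = 14 − 6 = 8 completes the 14 down.
(1,3) = 21 − 12 = 9 completes the 21 across.
(2,3) = 11 − 7 = 4 completes the 11 across.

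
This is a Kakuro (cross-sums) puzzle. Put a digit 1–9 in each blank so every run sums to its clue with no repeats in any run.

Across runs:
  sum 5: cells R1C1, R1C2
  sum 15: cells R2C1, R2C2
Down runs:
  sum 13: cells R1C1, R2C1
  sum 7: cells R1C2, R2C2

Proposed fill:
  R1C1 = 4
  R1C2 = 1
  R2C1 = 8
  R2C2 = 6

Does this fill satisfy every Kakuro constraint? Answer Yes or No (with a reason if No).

No — the across run R2C1–R2C2 sums to 14, not 15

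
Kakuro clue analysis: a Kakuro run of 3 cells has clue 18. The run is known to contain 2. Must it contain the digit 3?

No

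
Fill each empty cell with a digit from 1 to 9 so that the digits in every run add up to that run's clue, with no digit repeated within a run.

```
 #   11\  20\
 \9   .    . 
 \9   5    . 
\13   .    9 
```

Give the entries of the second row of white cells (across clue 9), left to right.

5, 4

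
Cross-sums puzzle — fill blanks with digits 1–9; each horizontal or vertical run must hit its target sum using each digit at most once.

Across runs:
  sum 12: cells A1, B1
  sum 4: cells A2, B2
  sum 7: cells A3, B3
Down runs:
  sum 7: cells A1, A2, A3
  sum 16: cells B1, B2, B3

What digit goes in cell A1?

4

4 in 2 cells must be {1,3}; 7 in 3 cells must be {1,2,4}.
The 12 across and the 7 down share only 4, so A1 = 4.
B1 = 12 − 4 = 8 completes the 12 across.
Given what's placed, A2 must be 1 to fit the 4 across and 7 down.
B2 = 4 − 1 = 3 completes the 4 across.
A3 = 7 − 5 = 2 completes the 7 down.
B3 = 7 − 2 = 5 completes the 7 across.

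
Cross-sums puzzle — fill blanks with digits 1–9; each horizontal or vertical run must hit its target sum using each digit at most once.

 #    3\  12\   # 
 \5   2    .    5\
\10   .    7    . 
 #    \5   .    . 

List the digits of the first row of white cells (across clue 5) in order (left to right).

3 in 2 cells must be {1,2}.
R1C2 = 5 − 2 = 3 completes the 5 across.
R2C1 = 3 − 2 = 1 completes the 3 down.
R2C3 = 10 − 8 = 2 completes the 10 across.
R3C2 = 12 − 10 = 2 completes the 12 down.
R3C3 = 5 − 2 = 3 completes the 5 across.

2 3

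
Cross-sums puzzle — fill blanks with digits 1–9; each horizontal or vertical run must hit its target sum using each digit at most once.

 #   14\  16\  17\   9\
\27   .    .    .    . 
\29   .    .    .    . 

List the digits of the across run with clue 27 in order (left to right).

29 in 4 cells must be {5,7,8,9}; 16 in 2 cells must be {7,9}; 17 in 2 cells must be {8,9}.
Nothing is forced directly, so branch on R1C2, whose candidates are 7 or 9. If R1C2 = 7: that forces R2C2 = 9, R2C3 = 8, R1C3 = 9, R2C1 = 5, R2C4 = 7, after which R1C1 would have to be in {3,5,6,8} for the 27 across but in {9} for the 14 down — contradiction. So R1C2 = 9.
Given what's placed, R1C3 must be 8 to fit the 27 across and 17 down.
R2C2 = 16 − 9 = 7 completes the 16 down.
R2C3 = 17 − 8 = 9 completes the 17 down.
R1C1 = 6: the only remaining digit allowed by both the 27 across and the 14 down.
R1C4 = 27 − 23 = 4 completes the 27 across.

6, 9, 8, 4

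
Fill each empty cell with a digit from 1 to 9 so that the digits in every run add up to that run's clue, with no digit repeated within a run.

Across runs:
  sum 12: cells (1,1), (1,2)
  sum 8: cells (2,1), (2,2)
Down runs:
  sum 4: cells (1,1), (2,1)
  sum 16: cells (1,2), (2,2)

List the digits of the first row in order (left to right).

4 in 2 cells must be {1,3}; 16 in 2 cells must be {7,9}.
The 12 across and the 4 down share only 3, so (1,1) = 3.
(1,2) = 12 − 3 = 9 completes the 12 across.
(2,1) = 4 − 3 = 1 completes the 4 down.
(2,2) = 8 − 1 = 7 completes the 8 across.

3 9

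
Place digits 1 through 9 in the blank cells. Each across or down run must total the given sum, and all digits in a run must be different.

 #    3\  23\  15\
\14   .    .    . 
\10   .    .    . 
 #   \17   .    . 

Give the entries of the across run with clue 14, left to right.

17 in 2 cells must be {8,9}; 3 in 2 cells must be {1,2}; 23 in 3 cells must be {6,8,9}.
Only 6 fits R2C2 under both its across sum 10 and down sum 23.
Given what's placed, R2C1 must be 1 to fit the 10 across and 3 down.
R2C3 = 10 − 7 = 3 completes the 10 across.
R3C3 = 8: the only remaining digit allowed by both the 17 across and the 15 down.
R1C1 = 3 − 1 = 2 completes the 3 down.
R1C3 = 15 − 11 = 4 completes the 15 down.
R3C2 = 17 − 8 = 9 completes the 17 across.
R1C2 = 14 − 6 = 8 completes the 14 across.

2 8 4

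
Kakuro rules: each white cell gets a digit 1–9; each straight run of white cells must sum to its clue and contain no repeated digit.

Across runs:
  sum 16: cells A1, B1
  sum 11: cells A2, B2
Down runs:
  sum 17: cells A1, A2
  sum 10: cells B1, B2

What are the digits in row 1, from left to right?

16 in 2 cells must be {7,9}; 17 in 2 cells must be {8,9}.
The 16 across and the 17 down share only 9, so A1 = 9.
B1 = 16 − 9 = 7 completes the 16 across.
A2 = 17 − 9 = 8 completes the 17 down.
B2 = 11 − 8 = 3 completes the 11 across.

9, 7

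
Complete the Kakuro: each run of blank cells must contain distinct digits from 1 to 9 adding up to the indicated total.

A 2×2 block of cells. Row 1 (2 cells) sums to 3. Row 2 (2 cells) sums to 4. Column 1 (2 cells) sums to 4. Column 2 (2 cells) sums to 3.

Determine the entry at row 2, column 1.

3 in 2 cells must be {1,2}; 4 in 2 cells must be {1,3}.
The 3 across and the 4 down share only 1, so (1,1) = 1.
(1,2) = 3 − 1 = 2 completes the 3 across.
(2,1) = 4 − 1 = 3 completes the 4 down.
(2,2) = 4 − 3 = 1 completes the 4 across.

3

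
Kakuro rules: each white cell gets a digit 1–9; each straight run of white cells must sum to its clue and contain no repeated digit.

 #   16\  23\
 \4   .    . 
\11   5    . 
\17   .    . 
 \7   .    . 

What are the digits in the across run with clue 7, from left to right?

2, 5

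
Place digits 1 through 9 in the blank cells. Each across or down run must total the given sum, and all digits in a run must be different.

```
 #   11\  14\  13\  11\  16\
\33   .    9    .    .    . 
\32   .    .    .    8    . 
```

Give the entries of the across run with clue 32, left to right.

3, 5, 7, 8, 9

16 in 2 cells must be {7,9}.
R1C4 = 11 − 8 = 3 completes the 11 down.
R1C5 = 7: the only remaining digit allowed by both the 33 across and the 16 down.
R2C2 = 14 − 9 = 5 completes the 14 down.
R2C5 = 16 − 7 = 9 completes the 16 down.
No cell is forced outright now. R1C1 can only be 6 or 8 (the digits allowed by both its 33 across and its 11 down). If R1C1 = 6: that forces R1C3 = 8, after which R2C1 would have to be in {3,4,6,7} for the 32 across but in {5} for the 11 down — contradiction. So R1C1 = 8.
R1C3 = 33 − 27 = 6 completes the 33 across.
R2C1 = 11 − 8 = 3 completes the 11 down.
R2C3 = 32 − 25 = 7 completes the 32 across.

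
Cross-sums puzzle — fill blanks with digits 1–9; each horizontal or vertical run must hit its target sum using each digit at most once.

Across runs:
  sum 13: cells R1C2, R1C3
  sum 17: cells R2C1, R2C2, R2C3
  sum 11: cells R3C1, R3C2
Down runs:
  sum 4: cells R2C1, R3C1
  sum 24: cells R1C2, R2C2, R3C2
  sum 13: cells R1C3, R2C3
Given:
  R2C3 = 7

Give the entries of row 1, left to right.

7, 6

4 in 2 cells must be {1,3}; 24 in 3 cells must be {7,8,9}.
R1C3 = 13 − 7 = 6 completes the 13 down.
R2C1 = 1: the only remaining digit allowed by both the 17 across and the 4 down.
R2C2 = 17 − 8 = 9 completes the 17 across.
R3C1 = 4 − 1 = 3 completes the 4 down.
R3C2 = 11 − 3 = 8 completes the 11 across.
R1C2 = 13 − 6 = 7 completes the 13 across.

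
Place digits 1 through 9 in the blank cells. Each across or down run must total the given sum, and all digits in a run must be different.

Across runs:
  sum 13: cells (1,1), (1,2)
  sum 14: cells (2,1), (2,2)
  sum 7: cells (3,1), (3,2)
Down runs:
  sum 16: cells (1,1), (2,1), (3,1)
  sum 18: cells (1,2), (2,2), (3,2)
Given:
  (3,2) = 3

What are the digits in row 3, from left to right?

4 3

(3,1) = 7 − 3 = 4 completes the 7 across.
No cell is forced outright now. (2,1) can only be 5 or 9 (the digits allowed by both its 14 across and its 16 down). If (2,1) = 9: then (1,1) would have to be in {4,5,6,7,8,9} for the 13 across but in {3} for the 16 down — contradiction. So (2,1) = 5.
(1,1) = 16 − 9 = 7 completes the 16 down.
(1,2) = 13 − 7 = 6 completes the 13 across.
(2,2) = 14 − 5 = 9 completes the 14 across.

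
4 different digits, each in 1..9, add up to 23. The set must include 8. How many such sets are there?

5

4 distinct digits from 1–9 sum between 10 and 30.
Keeping only sets containing 8.
Enumerating: {1,5,8,9}, {2,4,8,9}, {2,6,7,8}, {3,5,7,8}, {4,5,6,8}.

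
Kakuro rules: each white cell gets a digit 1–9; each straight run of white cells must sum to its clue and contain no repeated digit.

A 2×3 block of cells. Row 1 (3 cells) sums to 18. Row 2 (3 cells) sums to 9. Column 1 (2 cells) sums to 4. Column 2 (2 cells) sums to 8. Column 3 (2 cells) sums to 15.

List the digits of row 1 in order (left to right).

4 in 2 cells must be {1,3}.
The 9 across and the 15 down share only 6, so (2,3) = 6.
(1,3) = 15 − 6 = 9 completes the 15 down.
Given what's placed, (2,1) must be 1 to fit the 9 across and 4 down.
(2,2) = 9 − 7 = 2 completes the 9 across.
(1,1) = 4 − 1 = 3 completes the 4 down.
(1,2) = 18 − 12 = 6 completes the 18 across.

3 6 9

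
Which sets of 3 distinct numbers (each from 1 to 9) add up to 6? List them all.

{1,2,3}

3 distinct digits from 1–9 sum between 6 and 24.
Only one set works: {1,2,3}.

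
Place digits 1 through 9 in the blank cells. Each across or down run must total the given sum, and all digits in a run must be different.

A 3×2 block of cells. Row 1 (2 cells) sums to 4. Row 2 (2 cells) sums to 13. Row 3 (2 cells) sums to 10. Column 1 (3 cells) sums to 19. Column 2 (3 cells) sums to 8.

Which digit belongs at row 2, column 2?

4 in 2 cells must be {1,3}.
The 4 across and the 19 down share only 3, so (1,1) = 3.
(1,2) = 4 − 3 = 1 completes the 4 across.
Nothing is forced directly, so branch on (2,1), whose candidates are 7 or 9. If (2,1) = 7: then (2,2) would have to be in {6} for the 13 across but in {2,3,4,5} for the 8 down — contradiction. So (2,1) = 9.
(2,2) = 13 − 9 = 4 completes the 13 across.
(3,1) = 19 − 12 = 7 completes the 19 down.
(3,2) = 10 − 7 = 3 completes the 10 across.

4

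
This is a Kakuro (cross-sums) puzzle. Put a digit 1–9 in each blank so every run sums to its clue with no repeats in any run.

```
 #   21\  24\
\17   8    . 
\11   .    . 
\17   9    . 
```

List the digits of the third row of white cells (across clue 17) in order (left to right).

9 8

17 in 2 cells must be {8,9}; 24 in 3 cells must be {7,8,9}.
R1C2 = 17 − 8 = 9 completes the 17 across.
R2C1 = 21 − 17 = 4 completes the 21 down.
R2C2 = 11 − 4 = 7 completes the 11 across.
R3C2 = 17 − 9 = 8 completes the 17 across.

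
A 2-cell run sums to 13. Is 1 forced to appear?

Counterexample: {4,9} sums to 13 without using 1.

No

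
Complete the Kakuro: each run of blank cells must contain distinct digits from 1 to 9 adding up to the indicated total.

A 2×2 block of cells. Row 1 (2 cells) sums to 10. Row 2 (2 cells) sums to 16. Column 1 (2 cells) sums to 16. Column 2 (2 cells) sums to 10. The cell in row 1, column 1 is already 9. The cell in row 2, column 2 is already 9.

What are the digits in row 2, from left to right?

16 in 2 cells must be {7,9}.
(1,2) = 10 − 9 = 1 completes the 10 across.
(2,1) = 16 − 9 = 7 completes the 16 across.

7 9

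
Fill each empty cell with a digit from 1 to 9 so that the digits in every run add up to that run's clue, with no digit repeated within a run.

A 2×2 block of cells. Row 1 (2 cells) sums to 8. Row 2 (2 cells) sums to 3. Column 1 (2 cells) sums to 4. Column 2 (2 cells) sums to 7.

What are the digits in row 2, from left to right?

1 2

3 in 2 cells must be {1,2}; 4 in 2 cells must be {1,3}.
The 3 across and the 4 down share only 1, so (2,1) = 1.
(2,2) = 3 − 1 = 2 completes the 3 across.
(1,1) = 4 − 1 = 3 completes the 4 down.
(1,2) = 8 − 3 = 5 completes the 8 across.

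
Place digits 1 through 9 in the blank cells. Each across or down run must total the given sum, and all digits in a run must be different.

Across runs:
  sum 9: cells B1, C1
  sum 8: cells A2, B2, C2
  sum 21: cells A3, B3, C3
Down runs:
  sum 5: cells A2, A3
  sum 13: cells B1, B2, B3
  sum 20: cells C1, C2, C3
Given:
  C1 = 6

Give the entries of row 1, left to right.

3 6

B1 = 9 − 6 = 3 completes the 9 across.
C2 = 5: the only remaining digit allowed by both the 8 across and the 20 down.
Only 4 fits A3 under both its across sum 21 and down sum 5.
C3 = 20 − 11 = 9 completes the 20 down.
A2 = 5 − 4 = 1 completes the 5 down.
B2 = 8 − 6 = 2 completes the 8 across.
B3 = 21 − 13 = 8 completes the 21 across.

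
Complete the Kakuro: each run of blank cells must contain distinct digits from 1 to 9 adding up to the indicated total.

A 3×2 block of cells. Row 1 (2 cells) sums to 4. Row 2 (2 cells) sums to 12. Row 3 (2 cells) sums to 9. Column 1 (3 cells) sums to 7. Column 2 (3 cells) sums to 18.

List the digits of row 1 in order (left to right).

1 3

4 in 2 cells must be {1,3}; 7 in 3 cells must be {1,2,4}.
The 4 across and the 7 down share only 1, so (1,1) = 1.
(1,2) = 4 − 1 = 3 completes the 4 across.
Given what's placed, (2,1) must be 4 to fit the 12 across and 7 down.
(2,2) = 12 − 4 = 8 completes the 12 across.
(3,1) = 7 − 5 = 2 completes the 7 down.
(3,2) = 9 − 2 = 7 completes the 9 across.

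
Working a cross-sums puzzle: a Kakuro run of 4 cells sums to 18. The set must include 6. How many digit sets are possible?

4 distinct digits from 1–9 sum between 10 and 30.
Keeping only sets containing 6.
Enumerating: {1,2,6,9}, {1,3,6,8}, {1,4,6,7}, {2,3,6,7}, {3,4,5,6}.

5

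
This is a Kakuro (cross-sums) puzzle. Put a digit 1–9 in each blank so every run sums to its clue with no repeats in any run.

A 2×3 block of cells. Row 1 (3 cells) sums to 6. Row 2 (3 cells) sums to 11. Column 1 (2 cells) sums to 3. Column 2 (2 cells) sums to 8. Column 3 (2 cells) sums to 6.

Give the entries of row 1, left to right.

6 in 3 cells must be {1,2,3}; 3 in 2 cells must be {1,2}.
Nothing is forced directly, so branch on (1,1), whose candidates are 1 or 2. If (1,1) = 2: that forces (1,3) = 1, (2,1) = 1, after which (2,3) would have to be in {2,3,4,6,7,8} for the 11 across but in {5} for the 6 down — contradiction. So (1,1) = 1.
Given what's placed, (1,3) must be 2 to fit the 6 across and 6 down.
(2,1) = 3 − 1 = 2 completes the 3 down.
(2,3) = 6 − 2 = 4 completes the 6 down.
(1,2) = 6 − 3 = 3 completes the 6 across.
(2,2) = 11 − 6 = 5 completes the 11 across.

1 3 2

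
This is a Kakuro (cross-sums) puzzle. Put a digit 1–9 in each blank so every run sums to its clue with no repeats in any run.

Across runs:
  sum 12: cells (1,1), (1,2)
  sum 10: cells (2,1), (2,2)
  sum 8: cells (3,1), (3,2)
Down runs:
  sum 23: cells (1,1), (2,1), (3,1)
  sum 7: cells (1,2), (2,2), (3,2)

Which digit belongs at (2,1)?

9

23 in 3 cells must be {6,8,9}; 7 in 3 cells must be {1,2,4}.
The 12 across and the 7 down share only 4, so (1,2) = 4.
The 8 across and the 23 down share only 6, so (3,1) = 6.
(3,2) = 8 − 6 = 2 completes the 8 across.
(1,1) = 12 − 4 = 8 completes the 12 across.
(2,1) = 23 − 14 = 9 completes the 23 down.
(2,2) = 10 − 9 = 1 completes the 10 across.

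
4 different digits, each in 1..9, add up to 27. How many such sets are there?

4 distinct digits from 1–9 sum between 10 and 30.
Enumerating: {3,7,8,9}, {4,6,8,9}, {5,6,7,9}.

3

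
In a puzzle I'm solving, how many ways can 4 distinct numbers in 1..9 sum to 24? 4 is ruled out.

4 distinct digits from 1–9 sum between 10 and 30.
Dropping sets that contain 4.
Enumerating: {1,6,8,9}, {2,5,8,9}, {2,6,7,9}, {3,5,7,9}, {3,6,7,8}.

5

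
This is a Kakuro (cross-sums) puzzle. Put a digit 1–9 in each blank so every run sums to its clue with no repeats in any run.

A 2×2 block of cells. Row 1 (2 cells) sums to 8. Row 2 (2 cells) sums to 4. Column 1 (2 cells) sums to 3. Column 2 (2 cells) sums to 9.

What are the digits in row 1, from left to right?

4 in 2 cells must be {1,3}; 3 in 2 cells must be {1,2}.
The 4 across and the 3 down share only 1, so (2,1) = 1.
(2,2) = 4 − 1 = 3 completes the 4 across.
(1,1) = 3 − 1 = 2 completes the 3 down.
(1,2) = 8 − 2 = 6 completes the 8 across.

2, 6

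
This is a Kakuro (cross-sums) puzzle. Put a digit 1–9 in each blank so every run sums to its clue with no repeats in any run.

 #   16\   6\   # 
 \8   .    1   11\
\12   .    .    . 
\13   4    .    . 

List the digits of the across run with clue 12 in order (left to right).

5 3 4

6 in 3 cells must be {1,2,3}.
R1C1 = 8 − 1 = 7 completes the 8 across.
R2C1 = 16 − 11 = 5 completes the 16 down.
R2C2 = 3: the only remaining digit allowed by both the 12 across and the 6 down.
R2C3 = 12 − 8 = 4 completes the 12 across.
R3C2 = 6 − 4 = 2 completes the 6 down.
R3C3 = 13 − 6 = 7 completes the 13 across.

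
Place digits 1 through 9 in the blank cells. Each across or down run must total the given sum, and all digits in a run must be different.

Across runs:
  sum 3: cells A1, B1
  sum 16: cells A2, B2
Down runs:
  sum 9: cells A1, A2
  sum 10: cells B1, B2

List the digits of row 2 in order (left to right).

7 9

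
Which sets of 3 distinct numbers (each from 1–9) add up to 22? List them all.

3 distinct digits from 1–9 sum between 6 and 24.

{5,8,9}; {6,7,9}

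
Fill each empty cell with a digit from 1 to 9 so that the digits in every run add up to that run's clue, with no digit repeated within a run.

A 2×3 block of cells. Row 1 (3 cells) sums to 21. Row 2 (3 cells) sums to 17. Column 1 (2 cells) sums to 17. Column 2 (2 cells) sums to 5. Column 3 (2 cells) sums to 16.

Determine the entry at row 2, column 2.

17 in 2 cells must be {8,9}; 16 in 2 cells must be {7,9}.
The 21 across and the 5 down share only 4, so (1,2) = 4.
Given what's placed, (1,3) must be 9 to fit the 21 across and 16 down.
(2,2) = 5 − 4 = 1 completes the 5 down.
(2,3) = 16 − 9 = 7 completes the 16 down.
(1,1) = 21 − 13 = 8 completes the 21 across.
(2,1) = 17 − 8 = 9 completes the 17 across.

1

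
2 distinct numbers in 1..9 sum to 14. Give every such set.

2 distinct digits from 1–9 sum between 3 and 17.

{5,9}; {6,8}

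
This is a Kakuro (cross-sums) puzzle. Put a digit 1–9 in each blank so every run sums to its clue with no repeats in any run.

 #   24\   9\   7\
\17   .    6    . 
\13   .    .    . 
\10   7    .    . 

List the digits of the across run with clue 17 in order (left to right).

9 6 2

24 in 3 cells must be {7,8,9}; 7 in 3 cells must be {1,2,4}.
Nothing is forced directly, so branch on R1C1, whose candidates are 8 or 9. If R1C1 = 8: then R1C3 would have to be in {3} for the 17 across but in {1,2,4} for the 7 down — contradiction. So R1C1 = 9.
R1C3 = 17 − 15 = 2 completes the 17 across.
R2C1 = 24 − 16 = 8 completes the 24 down.
Given what's placed, R3C3 must be 1 to fit the 10 across and 7 down.
R2C3 = 7 − 3 = 4 completes the 7 down.
R3C2 = 10 − 8 = 2 completes the 10 across.
R2C2 = 13 − 12 = 1 completes the 13 across.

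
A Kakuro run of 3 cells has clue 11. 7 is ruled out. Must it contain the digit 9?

Counterexample: {1,2,8} sums to 11 under that restriction without using 9.

No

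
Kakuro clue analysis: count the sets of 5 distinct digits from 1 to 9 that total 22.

9

5 distinct digits from 1–9 sum between 15 and 35.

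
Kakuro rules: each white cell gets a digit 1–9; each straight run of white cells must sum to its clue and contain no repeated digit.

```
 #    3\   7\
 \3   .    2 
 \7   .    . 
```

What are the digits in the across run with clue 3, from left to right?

1 2

3 in 2 cells must be {1,2}.
R1C1 = 3 − 2 = 1 completes the 3 across.
R2C1 = 3 − 1 = 2 completes the 3 down.
R2C2 = 7 − 2 = 5 completes the 7 across.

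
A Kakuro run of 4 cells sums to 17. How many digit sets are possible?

9

4 distinct digits from 1–9 sum between 10 and 30.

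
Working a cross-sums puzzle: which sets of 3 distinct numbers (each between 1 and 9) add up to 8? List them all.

{1,2,5}; {1,3,4}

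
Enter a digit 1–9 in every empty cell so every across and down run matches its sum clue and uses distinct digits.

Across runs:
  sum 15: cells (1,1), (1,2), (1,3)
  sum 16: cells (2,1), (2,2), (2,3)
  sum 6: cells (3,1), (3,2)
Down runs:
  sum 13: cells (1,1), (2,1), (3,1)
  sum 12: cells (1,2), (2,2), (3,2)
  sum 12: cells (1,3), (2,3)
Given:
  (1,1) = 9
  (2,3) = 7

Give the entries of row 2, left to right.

3, 6, 7

(1,3) = 12 − 7 = 5 completes the 12 down.
Given what's placed, (3,1) must be 1 to fit the 6 across and 13 down.
(3,2) = 6 − 1 = 5 completes the 6 across.
(1,2) = 15 − 14 = 1 completes the 15 across.
(2,1) = 13 − 10 = 3 completes the 13 down.
(2,2) = 16 − 10 = 6 completes the 16 across.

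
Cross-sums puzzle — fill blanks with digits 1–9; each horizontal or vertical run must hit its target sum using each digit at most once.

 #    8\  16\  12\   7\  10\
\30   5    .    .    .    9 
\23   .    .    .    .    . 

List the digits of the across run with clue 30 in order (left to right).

16 in 2 cells must be {7,9}.
R1C2 = 7: the only remaining digit allowed by both the 30 across and the 16 down.
R2C1 = 8 − 5 = 3 completes the 8 down.
R2C2 = 16 − 7 = 9 completes the 16 down.
R2C5 = 10 − 9 = 1 completes the 10 down.
No cell is forced outright now. R2C3 can only be 4 or 8 (the digits allowed by both its 23 across and its 12 down). If R2C3 = 8: then R1C3 would have to be in {1,3,6,8} for the 30 across but in {4} for the 12 down — contradiction. So R2C3 = 4.
R1C3 = 12 − 4 = 8 completes the 12 down.
R1C4 = 30 − 29 = 1 completes the 30 across.

5, 7, 8, 1, 9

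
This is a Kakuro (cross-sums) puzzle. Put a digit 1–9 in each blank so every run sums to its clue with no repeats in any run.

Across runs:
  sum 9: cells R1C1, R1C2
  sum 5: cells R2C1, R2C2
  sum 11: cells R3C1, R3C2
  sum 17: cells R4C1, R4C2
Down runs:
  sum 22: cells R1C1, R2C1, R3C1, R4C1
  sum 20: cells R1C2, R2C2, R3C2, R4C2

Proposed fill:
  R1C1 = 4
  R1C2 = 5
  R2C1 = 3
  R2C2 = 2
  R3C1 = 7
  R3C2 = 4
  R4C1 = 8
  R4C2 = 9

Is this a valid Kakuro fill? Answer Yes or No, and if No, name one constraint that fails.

Yes

Across: 4+5=9; 3+2=5; 7+4=11; 8+9=17. Down: 4+3+7+8=22; 5+2+4+9=20. No digit repeats within any run.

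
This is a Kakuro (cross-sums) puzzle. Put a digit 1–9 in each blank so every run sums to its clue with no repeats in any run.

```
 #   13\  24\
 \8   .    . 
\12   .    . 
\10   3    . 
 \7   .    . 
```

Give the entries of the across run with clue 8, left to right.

5 3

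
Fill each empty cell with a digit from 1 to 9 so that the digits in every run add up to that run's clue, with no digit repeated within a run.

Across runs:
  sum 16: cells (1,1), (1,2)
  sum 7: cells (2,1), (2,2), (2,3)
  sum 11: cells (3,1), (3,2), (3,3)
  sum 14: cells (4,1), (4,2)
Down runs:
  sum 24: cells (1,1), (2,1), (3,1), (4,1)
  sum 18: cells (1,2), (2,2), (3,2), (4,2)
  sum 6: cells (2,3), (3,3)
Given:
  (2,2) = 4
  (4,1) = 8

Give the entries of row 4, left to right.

8 6

16 in 2 cells must be {7,9}; 7 in 3 cells must be {1,2,4}.
(4,2) = 14 − 8 = 6 completes the 14 across.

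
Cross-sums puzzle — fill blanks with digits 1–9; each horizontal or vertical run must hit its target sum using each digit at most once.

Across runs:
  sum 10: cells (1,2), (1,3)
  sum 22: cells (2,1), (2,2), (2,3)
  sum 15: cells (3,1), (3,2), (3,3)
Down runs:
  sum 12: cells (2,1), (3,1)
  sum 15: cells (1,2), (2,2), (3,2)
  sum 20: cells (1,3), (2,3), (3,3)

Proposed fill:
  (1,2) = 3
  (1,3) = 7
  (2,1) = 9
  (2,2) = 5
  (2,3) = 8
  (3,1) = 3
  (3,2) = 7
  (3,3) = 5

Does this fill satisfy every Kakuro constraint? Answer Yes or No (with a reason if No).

Across: 3+7=10; 9+5+8=22; 3+7+5=15. Down: 9+3=12; 3+5+7=15; 7+8+5=20. No digit repeats within any run.

Yes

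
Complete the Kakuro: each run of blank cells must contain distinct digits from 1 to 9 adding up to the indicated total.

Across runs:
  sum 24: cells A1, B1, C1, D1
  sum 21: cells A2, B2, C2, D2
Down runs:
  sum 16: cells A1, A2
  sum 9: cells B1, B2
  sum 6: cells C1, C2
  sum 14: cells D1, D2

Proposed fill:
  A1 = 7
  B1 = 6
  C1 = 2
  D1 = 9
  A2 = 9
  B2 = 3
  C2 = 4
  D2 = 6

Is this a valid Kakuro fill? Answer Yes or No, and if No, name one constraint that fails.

No — the across run A2–D2 sums to 22, not 21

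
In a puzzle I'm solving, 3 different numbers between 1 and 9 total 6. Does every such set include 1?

The only way to make 6 from 3 distinct digits is {1,2,3}, which contains 1.

Yes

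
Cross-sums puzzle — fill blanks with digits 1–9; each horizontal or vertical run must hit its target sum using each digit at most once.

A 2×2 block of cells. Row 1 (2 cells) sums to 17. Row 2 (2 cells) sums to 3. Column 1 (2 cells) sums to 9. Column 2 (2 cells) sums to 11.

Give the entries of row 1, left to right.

8 9

17 in 2 cells must be {8,9}; 3 in 2 cells must be {1,2}.
The 17 across and the 9 down share only 8, so (1,1) = 8.
(1,2) = 17 − 8 = 9 completes the 17 across.
(2,1) = 9 − 8 = 1 completes the 9 down.
(2,2) = 3 − 1 = 2 completes the 3 across.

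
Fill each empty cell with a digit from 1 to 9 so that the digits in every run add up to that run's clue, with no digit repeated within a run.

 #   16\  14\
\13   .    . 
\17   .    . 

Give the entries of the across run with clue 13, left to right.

7 6

17 in 2 cells must be {8,9}; 16 in 2 cells must be {7,9}.
The 17 across and the 16 down share only 9, so R2C1 = 9.
R2C2 = 17 − 9 = 8 completes the 17 across.
R1C1 = 16 − 9 = 7 completes the 16 down.
R1C2 = 13 − 7 = 6 completes the 13 across.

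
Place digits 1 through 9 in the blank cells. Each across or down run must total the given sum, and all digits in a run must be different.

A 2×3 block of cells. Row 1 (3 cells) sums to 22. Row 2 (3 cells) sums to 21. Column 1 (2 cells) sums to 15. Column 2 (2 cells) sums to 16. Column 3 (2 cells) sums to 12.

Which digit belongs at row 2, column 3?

5

16 in 2 cells must be {7,9}.
Nothing is forced directly, so branch on (1,2), whose candidates are 7 or 9. If (1,2) = 7: that forces (1,3) = 9, (2,2) = 9, after which (2,3) would have to be in {4,5,7,8} for the 21 across but in {3} for the 12 down — contradiction. So (1,2) = 9.
(2,2) = 16 − 9 = 7 completes the 16 down.
Nothing is forced directly, so branch on (2,3), whose candidates are 5 or 8 or 9. If (2,3) = 8: then (1,3) would have to be in {5,6,7,8} for the 22 across but in {4} for the 12 down — contradiction. If (2,3) = 9: then (1,3) would have to be in {5,6,7,8} for the 22 across but in {3} for the 12 down — contradiction. So (2,3) = 5.
(1,3) = 12 − 5 = 7 completes the 12 down.
(2,1) = 21 − 12 = 9 completes the 21 across.
(1,1) = 22 − 16 = 6 completes the 22 across.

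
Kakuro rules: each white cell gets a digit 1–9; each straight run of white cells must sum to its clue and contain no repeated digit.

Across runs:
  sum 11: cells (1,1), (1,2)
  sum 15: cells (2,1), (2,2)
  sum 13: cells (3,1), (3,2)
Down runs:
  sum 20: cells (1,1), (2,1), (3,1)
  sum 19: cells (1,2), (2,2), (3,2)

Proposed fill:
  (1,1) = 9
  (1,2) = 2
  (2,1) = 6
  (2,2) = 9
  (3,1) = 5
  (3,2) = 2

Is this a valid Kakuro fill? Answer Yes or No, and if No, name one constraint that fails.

No — the across run (3,1)–(3,2) sums to 7, not 13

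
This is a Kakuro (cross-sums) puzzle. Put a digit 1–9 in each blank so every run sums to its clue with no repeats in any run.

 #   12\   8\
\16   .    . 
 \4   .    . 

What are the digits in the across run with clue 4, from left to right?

3, 1

16 in 2 cells must be {7,9}; 4 in 2 cells must be {1,3}.
The 16 across and the 8 down share only 7, so R1C2 = 7.
The 4 across and the 12 down share only 3, so R2C1 = 3.
R2C2 = 4 − 3 = 1 completes the 4 across.
R1C1 = 16 − 7 = 9 completes the 16 across.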